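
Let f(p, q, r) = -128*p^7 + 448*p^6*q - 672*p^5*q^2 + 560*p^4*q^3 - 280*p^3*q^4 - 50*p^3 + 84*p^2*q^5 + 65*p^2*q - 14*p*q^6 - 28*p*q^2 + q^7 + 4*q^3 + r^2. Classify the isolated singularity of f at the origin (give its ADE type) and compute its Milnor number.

The Hessian of f at 0 has rank 1. Corank 2; j^3 = -(2*p - q)*(5*p - 2*q)^2 has shape L^2 M (L != M), so D-series; mu = 8 gives D_8.

Type D_8, Milnor number mu = 8.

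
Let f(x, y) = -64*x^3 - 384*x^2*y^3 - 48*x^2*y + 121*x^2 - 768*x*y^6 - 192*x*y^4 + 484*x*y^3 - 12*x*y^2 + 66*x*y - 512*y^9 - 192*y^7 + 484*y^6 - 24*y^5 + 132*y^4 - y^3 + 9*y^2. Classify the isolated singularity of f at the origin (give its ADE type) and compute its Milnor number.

Type A_2, Milnor number mu = 2.

The Hessian of f at 0 is [[242, 66], [66, 18]] with rank 1, so corank 1. A Groebner basis of the Jacobian ideal J(f) in C{x,y} is {y^2, x + 3*y/11}; counting standard monomials gives mu = 2. Corank 1: A-series; mu = 2 gives A_2.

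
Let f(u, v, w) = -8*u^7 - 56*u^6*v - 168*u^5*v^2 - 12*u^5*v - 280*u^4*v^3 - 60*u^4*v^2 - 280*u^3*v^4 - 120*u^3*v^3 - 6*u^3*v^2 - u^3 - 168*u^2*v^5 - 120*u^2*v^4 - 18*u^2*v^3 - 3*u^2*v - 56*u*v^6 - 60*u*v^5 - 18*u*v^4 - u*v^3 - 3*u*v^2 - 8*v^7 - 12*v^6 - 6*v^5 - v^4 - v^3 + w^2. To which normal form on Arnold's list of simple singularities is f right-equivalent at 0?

The Hessian of f at 0 has rank 1. Corank 2; j^3 = -(u + v)^3 is a perfect cube, so E-series; the 4-jet and mu = 7 give E_7.

E_7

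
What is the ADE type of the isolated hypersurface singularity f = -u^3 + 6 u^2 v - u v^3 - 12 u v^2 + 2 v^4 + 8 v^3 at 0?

E7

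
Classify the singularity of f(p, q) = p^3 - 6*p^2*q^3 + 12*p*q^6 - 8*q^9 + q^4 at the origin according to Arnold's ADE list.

The Hessian of f at 0 has rank 0. Corank 2; j^3 = p^3 is a perfect cube, so E-series; the 4-jet and mu = 6 give E_6.

E_{6}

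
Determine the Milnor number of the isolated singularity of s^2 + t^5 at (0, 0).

4

The Hessian of f at 0 is [[2, 0], [0, 0]] with rank 1, so corank 1. A Groebner basis of the Jacobian ideal J(f) in C{s,t} is {t^4, s}; counting standard monomials gives mu = 4. Corank 1: A-series; mu = 4 gives A_4.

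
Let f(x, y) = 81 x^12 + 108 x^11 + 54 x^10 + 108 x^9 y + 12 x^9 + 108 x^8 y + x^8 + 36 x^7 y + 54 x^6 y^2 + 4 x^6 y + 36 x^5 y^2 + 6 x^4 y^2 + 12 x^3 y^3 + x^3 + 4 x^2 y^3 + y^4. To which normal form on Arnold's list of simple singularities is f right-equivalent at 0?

The Hessian of f at 0 is [[0, 0], [0, 0]] with rank 0, so corank 2. A Groebner basis of the Jacobian ideal J(f) in C{x,y} is {y^3, x^2}; counting standard monomials gives mu = 6. Corank 2; j^3 = x^3 is a perfect cube, so E-series; the 4-jet and mu = 6 give E_6.

E6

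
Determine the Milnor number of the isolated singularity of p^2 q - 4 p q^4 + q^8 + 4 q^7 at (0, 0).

9

The Hessian of f at 0 is [[0, 0], [0, 0]] with rank 0, so corank 2. A Groebner basis of the Jacobian ideal J(f) in C{p,q} is {p^2*q^2, -p^2*q - p^2/2 + p*q^3, -p*q/2 + q^4, p^3}; counting standard monomials gives mu = 9. Corank 2; j^3 = p^2*q has shape L^2 M (L != M), so D-series; mu = 9 gives D_9.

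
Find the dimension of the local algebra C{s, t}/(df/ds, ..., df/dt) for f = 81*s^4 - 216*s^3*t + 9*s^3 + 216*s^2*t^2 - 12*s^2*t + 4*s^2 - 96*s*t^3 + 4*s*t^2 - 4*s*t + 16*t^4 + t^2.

2

The Hessian of f at 0 has rank 1. Corank 1: A-series; mu = 2 gives A_2.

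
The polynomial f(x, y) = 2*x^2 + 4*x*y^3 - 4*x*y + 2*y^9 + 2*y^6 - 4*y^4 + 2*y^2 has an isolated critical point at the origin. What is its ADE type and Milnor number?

Type A_{8}, Milnor number mu = 8.

The Hessian of f at 0 has rank 1. Corank 1: A-series; mu = 8 gives A_8.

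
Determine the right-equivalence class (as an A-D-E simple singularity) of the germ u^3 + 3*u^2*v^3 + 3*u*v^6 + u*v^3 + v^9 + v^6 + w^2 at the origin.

The Hessian of f at 0 has rank 1. Corank 2; j^3 = u^3 is a perfect cube, so E-series; the 4-jet and mu = 7 give E_7.

E_{7}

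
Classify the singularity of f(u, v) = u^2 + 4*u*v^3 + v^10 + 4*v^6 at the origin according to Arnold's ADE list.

The Hessian of f at 0 has rank 1. Corank 1: A-series; mu = 9 gives A_9.

A9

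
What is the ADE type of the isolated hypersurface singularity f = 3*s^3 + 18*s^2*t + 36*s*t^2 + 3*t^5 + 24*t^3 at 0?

The Hessian of f at 0 is [[0, 0], [0, 0]] with rank 0, so corank 2. A Groebner basis of the Jacobian ideal J(f) in C{s,t} is {t^4, s^2 + 4*s*t + 4*t^2}; counting standard monomials gives mu = 8. Corank 2; j^3 = 3*(s + 2*t)^3 is a perfect cube, so E-series; the 5-jet and mu = 8 give E_8.

E_8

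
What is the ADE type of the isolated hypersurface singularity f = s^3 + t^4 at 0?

E_{6}

The Hessian of f at 0 is [[0, 0], [0, 0]] with rank 0, so corank 2. A Groebner basis of the Jacobian ideal J(f) in C{s,t} is {t^3, s^2}; counting standard monomials gives mu = 6. Corank 2; j^3 = s^3 is a perfect cube, so E-series; the 4-jet and mu = 6 give E_6.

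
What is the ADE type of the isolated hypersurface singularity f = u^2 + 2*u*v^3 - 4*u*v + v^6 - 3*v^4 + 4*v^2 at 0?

A3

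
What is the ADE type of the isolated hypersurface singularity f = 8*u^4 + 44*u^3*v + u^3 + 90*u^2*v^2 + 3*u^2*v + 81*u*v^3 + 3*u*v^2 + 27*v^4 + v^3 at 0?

The Hessian of f at 0 has rank 0. Corank 2; j^3 = (u + v)^3 is a perfect cube, so E-series; the 4-jet and mu = 7 give E_7.

E_7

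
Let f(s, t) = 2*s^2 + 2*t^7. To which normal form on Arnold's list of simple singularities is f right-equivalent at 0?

The Hessian of f at 0 has rank 1. Corank 1: A-series; mu = 6 gives A_6.

A_6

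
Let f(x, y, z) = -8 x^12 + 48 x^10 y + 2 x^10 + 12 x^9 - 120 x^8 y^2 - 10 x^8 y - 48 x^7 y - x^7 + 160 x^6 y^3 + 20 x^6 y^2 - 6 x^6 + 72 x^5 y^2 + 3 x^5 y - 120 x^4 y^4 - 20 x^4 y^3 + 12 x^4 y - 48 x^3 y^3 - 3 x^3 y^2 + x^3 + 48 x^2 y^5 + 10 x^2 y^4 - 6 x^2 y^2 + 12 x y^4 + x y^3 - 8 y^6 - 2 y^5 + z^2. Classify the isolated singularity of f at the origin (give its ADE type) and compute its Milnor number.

Type E_{7}, Milnor number mu = 7.

The Hessian of f at 0 is [[0, 0, 0], [0, 0, 0], [0, 0, 2]] with rank 1, so corank 2. A Groebner basis of the Jacobian ideal J(f) in C{x,y,z} is {-x^2/4 + y^4 - y^3/12, x^3, x^2*y + x^2/12 + y^3/36, -x^2/2 + x*y^2 - y^3/6, z}; counting standard monomials gives mu = 7. Corank 2; j^3 = x^3 is a perfect cube, so E-series; the 4-jet and mu = 7 give E_7.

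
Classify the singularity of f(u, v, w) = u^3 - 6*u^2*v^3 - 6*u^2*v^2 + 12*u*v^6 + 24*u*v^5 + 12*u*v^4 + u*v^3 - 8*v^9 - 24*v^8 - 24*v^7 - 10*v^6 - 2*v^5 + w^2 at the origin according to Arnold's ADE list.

E7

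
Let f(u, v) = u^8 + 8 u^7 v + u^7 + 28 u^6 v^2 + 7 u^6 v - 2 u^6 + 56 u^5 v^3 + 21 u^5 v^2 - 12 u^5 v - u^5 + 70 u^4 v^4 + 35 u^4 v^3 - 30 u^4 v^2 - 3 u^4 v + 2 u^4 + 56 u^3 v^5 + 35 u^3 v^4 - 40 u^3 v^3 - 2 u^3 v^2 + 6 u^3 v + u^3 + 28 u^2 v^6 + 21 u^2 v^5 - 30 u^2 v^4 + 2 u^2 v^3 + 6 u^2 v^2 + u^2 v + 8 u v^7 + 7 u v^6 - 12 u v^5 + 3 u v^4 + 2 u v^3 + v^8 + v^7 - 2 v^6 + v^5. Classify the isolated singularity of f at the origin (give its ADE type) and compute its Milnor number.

Type D9, Milnor number mu = 9.

The Hessian of f at 0 has rank 0. Corank 2; j^3 = u^2*(u + v) has shape L^2 M (L != M), so D-series; mu = 9 gives D_9.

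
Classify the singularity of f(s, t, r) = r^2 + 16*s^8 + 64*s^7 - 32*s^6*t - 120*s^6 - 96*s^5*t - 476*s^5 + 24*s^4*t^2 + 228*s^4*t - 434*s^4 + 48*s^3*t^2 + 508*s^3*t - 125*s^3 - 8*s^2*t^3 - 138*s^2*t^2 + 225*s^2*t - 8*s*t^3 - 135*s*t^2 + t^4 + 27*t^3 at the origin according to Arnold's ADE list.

E_{6}

The Hessian of f at 0 has rank 1. Corank 2; j^3 = -(5*s - 3*t)^3 is a perfect cube, so E-series; the 4-jet and mu = 6 give E_6.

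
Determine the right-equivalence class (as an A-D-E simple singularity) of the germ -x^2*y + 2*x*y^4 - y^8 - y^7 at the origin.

The Hessian of f at 0 has rank 0. Corank 2; j^3 = -x^2*y has shape L^2 M (L != M), so D-series; mu = 9 gives D_9.

D_{9}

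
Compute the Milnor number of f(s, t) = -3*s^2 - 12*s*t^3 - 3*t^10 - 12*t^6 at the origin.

9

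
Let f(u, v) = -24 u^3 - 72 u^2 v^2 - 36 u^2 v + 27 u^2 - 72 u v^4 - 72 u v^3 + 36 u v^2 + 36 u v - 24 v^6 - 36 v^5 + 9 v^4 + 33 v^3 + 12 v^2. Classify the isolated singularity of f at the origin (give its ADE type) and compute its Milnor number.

Type A_{2}, Milnor number mu = 2.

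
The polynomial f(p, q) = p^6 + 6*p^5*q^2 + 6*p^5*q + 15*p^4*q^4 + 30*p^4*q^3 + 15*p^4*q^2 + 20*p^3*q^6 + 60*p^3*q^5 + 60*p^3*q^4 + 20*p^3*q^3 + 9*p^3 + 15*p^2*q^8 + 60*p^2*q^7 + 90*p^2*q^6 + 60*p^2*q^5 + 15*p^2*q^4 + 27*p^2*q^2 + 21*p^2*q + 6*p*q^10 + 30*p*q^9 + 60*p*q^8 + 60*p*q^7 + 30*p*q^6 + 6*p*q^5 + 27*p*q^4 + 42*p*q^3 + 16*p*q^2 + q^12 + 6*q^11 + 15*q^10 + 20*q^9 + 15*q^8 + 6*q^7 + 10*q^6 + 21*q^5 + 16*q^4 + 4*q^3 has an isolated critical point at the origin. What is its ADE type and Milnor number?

The Hessian of f at 0 has rank 0. Corank 2; j^3 = (p + q)*(3*p + 2*q)^2 has shape L^2 M (L != M), so D-series; mu = 7 gives D_7.

Type D_{7}, Milnor number mu = 7.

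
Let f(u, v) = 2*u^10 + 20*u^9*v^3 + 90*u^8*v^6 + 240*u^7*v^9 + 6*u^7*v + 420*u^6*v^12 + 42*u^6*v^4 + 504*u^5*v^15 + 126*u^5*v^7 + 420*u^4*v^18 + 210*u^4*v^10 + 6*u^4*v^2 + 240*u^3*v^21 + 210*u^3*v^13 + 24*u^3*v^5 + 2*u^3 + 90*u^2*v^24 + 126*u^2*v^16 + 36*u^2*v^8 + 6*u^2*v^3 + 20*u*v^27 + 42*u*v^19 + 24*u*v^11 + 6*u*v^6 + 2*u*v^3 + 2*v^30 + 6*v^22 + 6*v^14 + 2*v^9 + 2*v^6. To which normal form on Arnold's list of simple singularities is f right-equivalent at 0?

E_7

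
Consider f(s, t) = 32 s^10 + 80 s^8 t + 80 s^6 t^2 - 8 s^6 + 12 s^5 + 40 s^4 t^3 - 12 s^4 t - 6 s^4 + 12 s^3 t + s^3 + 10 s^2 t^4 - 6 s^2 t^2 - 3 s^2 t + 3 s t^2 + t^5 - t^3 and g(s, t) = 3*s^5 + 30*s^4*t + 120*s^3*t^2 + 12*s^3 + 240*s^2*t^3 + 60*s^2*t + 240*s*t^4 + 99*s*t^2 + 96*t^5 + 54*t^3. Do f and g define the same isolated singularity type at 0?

No.

The Hessian of f at 0 is [[0, 0], [0, 0]] with rank 0, so corank 2. A Groebner basis of the Jacobian ideal J(f) in C{s,t} is {-s^2/16 + s*t^3 + s*t^2/4 + s*t/8 - t^3/4 - t^2/16, t^4, s^3 - 3*s^2/4 + 3*s*t/2 - t^3 - 3*t^2/4, s^2*t - s^2/4 - s*t^2 + s*t/2 - t^2/4}; counting standard monomials gives mu = 8. Corank 2; j^3 = (s - t)^3 is a perfect cube, so E-series; the 5-jet and mu = 8 give E_8. The Hessian of g at 0 is [[0, 0], [0, 0]] with rank 0, so corank 2. A Groebner basis of the Jacobian ideal J(g) in C{s,t} is {-32*s*t/5 + t^4 - 48*t^2/5, s*t^2 + 3*t^3/2, s^2 + 7*s*t/2 + 3*t^2}; counting standard monomials gives mu = 6. Corank 2; j^3 = 3*(s + 2*t)*(2*s + 3*t)^2 has shape L^2 M (L != M), so D-series; mu = 6 gives D_6. f is E_8 but g is D_6, hence not right-equivalent.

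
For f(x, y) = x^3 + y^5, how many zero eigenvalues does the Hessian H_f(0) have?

2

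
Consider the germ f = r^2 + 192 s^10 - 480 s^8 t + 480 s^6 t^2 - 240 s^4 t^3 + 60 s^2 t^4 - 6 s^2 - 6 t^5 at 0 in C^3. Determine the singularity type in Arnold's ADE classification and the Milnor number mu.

Type A4, Milnor number mu = 4.

The Hessian of f at 0 is [[-12, 0, 0], [0, 0, 0], [0, 0, 2]] with rank 2, so corank 1. A Groebner basis of the Jacobian ideal J(f) in C{s,t,r} is {t^4, s, r}; counting standard monomials gives mu = 4. Corank 1: A-series; mu = 4 gives A_4.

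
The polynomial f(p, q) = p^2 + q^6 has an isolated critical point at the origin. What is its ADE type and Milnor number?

The Hessian of f at 0 has rank 1. Corank 1: A-series; mu = 5 gives A_5.

Type A5, Milnor number mu = 5.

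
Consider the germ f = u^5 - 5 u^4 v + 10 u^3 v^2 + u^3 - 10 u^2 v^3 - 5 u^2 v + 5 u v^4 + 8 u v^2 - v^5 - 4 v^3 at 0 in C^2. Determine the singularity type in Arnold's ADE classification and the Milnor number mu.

Type D6, Milnor number mu = 6.

The Hessian of f at 0 is [[0, 0], [0, 0]] with rank 0, so corank 2. A Groebner basis of the Jacobian ideal J(f) in C{u,v} is {-u*v/5 + v^4 + 2*v^2/5, u*v^2 - 2*v^3, u^2 - 3*u*v + 2*v^2}; counting standard monomials gives mu = 6. Corank 2; j^3 = (u - 2*v)^2*(u - v) has shape L^2 M (L != M), so D-series; mu = 6 gives D_6.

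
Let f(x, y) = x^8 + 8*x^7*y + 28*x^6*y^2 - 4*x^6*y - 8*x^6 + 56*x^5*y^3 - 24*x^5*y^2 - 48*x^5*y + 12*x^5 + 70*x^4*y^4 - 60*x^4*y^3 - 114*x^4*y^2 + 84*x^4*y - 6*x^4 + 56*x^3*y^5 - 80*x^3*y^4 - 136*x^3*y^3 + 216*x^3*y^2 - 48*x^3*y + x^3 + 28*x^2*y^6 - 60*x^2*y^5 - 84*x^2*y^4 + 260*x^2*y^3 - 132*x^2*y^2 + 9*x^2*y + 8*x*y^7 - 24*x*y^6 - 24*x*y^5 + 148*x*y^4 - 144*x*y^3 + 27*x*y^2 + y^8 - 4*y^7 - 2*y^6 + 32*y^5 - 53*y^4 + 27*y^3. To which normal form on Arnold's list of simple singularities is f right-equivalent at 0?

E_6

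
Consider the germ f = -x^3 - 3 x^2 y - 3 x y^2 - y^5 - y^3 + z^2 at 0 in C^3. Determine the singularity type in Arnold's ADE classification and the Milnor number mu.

The Hessian of f at 0 has rank 1. Corank 2; j^3 = -(x + y)^3 is a perfect cube, so E-series; the 5-jet and mu = 8 give E_8.

Type E8, Milnor number mu = 8.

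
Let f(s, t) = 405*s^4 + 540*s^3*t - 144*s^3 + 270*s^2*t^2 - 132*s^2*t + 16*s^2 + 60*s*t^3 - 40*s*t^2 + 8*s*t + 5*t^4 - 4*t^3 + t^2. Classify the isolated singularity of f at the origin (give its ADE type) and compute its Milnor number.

Type A_3, Milnor number mu = 3.

The Hessian of f at 0 is [[32, 8], [8, 2]] with rank 1, so corank 1. A Groebner basis of the Jacobian ideal J(f) in C{s,t} is {s^2 - 2*s - t/2, s*t + 8*s + 2*t, -32*s + t^2 - 8*t}; counting standard monomials gives mu = 3. Corank 1: A-series; mu = 3 gives A_3.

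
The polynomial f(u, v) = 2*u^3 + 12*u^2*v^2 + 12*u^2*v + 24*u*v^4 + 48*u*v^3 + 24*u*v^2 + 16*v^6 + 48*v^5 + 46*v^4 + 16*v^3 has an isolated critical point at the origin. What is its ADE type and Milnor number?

Type E_{6}, Milnor number mu = 6.

The Hessian of f at 0 is [[0, 0], [0, 0]] with rank 0, so corank 2. A Groebner basis of the Jacobian ideal J(f) in C{u,v} is {u^3 + 3*u^2 + 12*u*v + 12*v^2, u^2*v - u^2 - 4*u*v - 4*v^2, u^2/4 + u*v^2 + u*v + v^2, v^3}; counting standard monomials gives mu = 6. Corank 2; j^3 = 2*(u + 2*v)^3 is a perfect cube, so E-series; the 4-jet and mu = 6 give E_6.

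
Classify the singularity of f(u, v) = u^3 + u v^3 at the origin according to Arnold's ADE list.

E_{7}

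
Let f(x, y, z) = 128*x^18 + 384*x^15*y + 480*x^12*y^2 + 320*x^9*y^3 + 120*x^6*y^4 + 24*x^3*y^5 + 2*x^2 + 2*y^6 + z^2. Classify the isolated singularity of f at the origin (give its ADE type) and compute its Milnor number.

Type A5, Milnor number mu = 5.

The Hessian of f at 0 has rank 2. Corank 1: A-series; mu = 5 gives A_5.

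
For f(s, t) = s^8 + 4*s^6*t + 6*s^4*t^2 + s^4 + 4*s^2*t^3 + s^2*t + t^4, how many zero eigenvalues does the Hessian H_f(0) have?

2

Hessian at 0 has rank 0.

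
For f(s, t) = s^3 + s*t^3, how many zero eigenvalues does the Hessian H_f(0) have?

2

Hessian at 0 has rank 0.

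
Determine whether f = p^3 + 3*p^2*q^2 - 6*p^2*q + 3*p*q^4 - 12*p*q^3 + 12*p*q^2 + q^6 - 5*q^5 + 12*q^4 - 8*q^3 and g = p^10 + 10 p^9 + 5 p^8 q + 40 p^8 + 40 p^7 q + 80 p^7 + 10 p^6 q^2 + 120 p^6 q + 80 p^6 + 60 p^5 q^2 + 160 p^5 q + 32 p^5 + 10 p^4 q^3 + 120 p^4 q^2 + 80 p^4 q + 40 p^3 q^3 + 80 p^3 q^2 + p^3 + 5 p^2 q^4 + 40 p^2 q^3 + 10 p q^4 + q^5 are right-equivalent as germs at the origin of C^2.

Yes.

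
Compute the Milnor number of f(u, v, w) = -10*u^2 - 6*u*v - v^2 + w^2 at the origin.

The Hessian of f at 0 is [[-20, -6, 0], [-6, -2, 0], [0, 0, 2]] with rank 3, so corank 0. A Groebner basis of the Jacobian ideal J(f) in C{u,v,w} is {u, v, w}; counting standard monomials gives mu = 1. Corank 0: nondegenerate Morse point, so A_1.

1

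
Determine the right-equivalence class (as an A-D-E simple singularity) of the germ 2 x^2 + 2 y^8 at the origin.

A_{7}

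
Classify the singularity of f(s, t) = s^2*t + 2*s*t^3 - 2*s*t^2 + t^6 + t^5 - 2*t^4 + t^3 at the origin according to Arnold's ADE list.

D_7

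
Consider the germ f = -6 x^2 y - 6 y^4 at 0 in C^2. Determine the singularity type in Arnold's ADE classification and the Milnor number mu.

Type D5, Milnor number mu = 5.

The Hessian of f at 0 has rank 0. Corank 2; j^3 = -6*x^2*y has shape L^2 M (L != M), so D-series; mu = 5 gives D_5.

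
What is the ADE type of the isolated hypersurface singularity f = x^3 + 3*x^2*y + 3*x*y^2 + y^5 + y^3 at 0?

The Hessian of f at 0 has rank 0. Corank 2; j^3 = (x + y)^3 is a perfect cube, so E-series; the 5-jet and mu = 8 give E_8.

E8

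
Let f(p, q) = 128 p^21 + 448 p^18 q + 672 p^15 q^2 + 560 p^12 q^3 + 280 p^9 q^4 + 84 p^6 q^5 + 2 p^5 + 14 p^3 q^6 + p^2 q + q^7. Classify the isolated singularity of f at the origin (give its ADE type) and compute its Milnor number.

Type D_{8}, Milnor number mu = 8.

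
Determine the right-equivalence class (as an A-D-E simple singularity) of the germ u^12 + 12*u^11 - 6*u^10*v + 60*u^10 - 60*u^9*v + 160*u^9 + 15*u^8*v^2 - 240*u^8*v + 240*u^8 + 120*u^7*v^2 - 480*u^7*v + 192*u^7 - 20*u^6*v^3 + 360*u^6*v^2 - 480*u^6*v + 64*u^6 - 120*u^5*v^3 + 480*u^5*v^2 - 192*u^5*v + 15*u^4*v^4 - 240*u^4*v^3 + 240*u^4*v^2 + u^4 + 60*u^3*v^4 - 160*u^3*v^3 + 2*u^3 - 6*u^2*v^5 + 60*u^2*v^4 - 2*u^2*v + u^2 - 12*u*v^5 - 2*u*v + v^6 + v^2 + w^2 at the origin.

A_5

The Hessian of f at 0 has rank 2. Corank 1: A-series; mu = 5 gives A_5.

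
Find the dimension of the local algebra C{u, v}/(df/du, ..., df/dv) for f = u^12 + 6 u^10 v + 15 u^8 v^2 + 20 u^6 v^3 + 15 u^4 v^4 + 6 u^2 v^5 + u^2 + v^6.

The Hessian of f at 0 has rank 1. Corank 1: A-series; mu = 5 gives A_5.

5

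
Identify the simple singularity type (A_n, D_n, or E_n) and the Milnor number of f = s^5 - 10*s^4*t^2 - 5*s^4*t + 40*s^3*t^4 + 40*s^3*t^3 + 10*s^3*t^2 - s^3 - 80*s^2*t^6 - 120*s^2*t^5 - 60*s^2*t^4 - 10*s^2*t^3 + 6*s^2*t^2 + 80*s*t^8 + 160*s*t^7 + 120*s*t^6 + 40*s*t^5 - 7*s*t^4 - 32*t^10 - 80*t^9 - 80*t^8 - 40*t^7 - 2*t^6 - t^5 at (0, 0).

The Hessian of f at 0 is [[0, 0], [0, 0]] with rank 0, so corank 2. A Groebner basis of the Jacobian ideal J(f) in C{s,t} is {s^2/16 + s*t^3 - s*t^2/4, s^2/4 - s*t^2 + t^4, s^3, s^2*t + s^2/4 - s*t^2}; counting standard monomials gives mu = 8. Corank 2; j^3 = -s^3 is a perfect cube, so E-series; the 5-jet and mu = 8 give E_8.

Type E_8, Milnor number mu = 8.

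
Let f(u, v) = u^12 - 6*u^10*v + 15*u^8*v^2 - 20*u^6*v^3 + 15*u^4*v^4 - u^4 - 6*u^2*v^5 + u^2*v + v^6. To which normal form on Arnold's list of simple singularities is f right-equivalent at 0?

The Hessian of f at 0 has rank 0. Corank 2; j^3 = u^2*v has shape L^2 M (L != M), so D-series; mu = 7 gives D_7.

D_7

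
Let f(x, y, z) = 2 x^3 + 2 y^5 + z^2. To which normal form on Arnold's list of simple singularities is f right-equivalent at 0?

The Hessian of f at 0 has rank 1. Corank 2; j^3 = 2*x^3 is a perfect cube, so E-series; the 5-jet and mu = 8 give E_8.

E8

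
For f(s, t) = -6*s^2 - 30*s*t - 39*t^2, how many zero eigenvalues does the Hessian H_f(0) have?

0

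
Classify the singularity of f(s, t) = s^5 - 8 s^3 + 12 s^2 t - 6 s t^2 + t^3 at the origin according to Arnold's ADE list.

The Hessian of f at 0 has rank 0. Corank 2; j^3 = -(2*s - t)^3 is a perfect cube, so E-series; the 5-jet and mu = 8 give E_8.

E_8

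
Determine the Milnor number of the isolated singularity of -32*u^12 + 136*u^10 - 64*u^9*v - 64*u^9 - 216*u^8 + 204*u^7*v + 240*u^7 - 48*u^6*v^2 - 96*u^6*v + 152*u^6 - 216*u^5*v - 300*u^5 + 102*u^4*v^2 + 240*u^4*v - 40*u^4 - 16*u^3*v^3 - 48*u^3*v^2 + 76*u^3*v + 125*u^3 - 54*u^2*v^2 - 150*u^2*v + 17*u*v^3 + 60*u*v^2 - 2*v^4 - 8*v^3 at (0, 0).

7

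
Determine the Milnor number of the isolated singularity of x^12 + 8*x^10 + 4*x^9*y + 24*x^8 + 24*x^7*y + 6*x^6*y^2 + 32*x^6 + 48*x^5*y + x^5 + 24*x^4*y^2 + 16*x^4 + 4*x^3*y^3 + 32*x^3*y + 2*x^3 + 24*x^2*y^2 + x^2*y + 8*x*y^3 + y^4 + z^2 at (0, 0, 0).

5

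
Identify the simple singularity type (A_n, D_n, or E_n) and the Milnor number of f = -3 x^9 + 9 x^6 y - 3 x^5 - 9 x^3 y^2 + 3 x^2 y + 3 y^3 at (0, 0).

Type D4, Milnor number mu = 4.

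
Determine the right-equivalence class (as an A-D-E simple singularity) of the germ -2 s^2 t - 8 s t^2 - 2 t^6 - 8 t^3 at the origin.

D7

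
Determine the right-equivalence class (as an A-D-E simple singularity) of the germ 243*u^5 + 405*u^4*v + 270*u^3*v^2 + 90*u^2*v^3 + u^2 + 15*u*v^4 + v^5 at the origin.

A4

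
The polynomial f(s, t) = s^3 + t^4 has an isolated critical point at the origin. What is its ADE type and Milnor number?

Type E_{6}, Milnor number mu = 6.

The Hessian of f at 0 has rank 0. Corank 2; j^3 = s^3 is a perfect cube, so E-series; the 4-jet and mu = 6 give E_6.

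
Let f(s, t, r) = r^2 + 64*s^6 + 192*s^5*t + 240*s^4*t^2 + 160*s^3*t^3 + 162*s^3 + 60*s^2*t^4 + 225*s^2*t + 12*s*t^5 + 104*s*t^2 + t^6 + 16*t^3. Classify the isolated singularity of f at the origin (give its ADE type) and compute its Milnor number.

Type D_7, Milnor number mu = 7.

The Hessian of f at 0 is [[0, 0, 0], [0, 0, 0], [0, 0, 2]] with rank 1, so corank 2. A Groebner basis of the Jacobian ideal J(f) in C{s,t,r} is {-177147*s*t/4 + t^5 - 19683*t^2, s*t^2 + 4*t^3/9, s^2 + 17*s*t/18 + 2*t^2/9, r}; counting standard monomials gives mu = 7. Corank 2; j^3 = (2*s + t)*(9*s + 4*t)^2 has shape L^2 M (L != M), so D-series; mu = 7 gives D_7.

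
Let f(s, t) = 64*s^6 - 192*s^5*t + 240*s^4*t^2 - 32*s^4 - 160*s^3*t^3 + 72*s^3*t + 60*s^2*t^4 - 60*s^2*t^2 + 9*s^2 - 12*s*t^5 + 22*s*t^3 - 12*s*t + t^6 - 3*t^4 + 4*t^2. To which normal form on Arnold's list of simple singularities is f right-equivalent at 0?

A_{3}

The Hessian of f at 0 has rank 1. Corank 1: A-series; mu = 3 gives A_3.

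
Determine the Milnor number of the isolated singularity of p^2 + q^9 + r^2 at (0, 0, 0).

8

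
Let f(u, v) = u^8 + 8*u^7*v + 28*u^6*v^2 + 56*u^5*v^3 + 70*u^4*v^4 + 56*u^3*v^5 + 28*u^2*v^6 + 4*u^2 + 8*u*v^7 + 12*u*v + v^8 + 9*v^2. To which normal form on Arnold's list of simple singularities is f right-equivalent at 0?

A7

The Hessian of f at 0 has rank 1. Corank 1: A-series; mu = 7 gives A_7.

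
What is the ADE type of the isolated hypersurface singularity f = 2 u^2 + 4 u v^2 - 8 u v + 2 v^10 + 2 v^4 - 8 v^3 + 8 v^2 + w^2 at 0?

The Hessian of f at 0 is [[4, -8, 0], [-8, 16, 0], [0, 0, 2]] with rank 2, so corank 1. A Groebner basis of the Jacobian ideal J(f) in C{u,v,w} is {u^5 + 40*u^4 - 240*u^3*v - 560*u^3 + 1728*u^2*v + 1472*u^2 - 3456*u*v - 1024*u + 2048*v, u^4*v + 8*u^4 - 40*u^3*v - 80*u^3 + 240*u^2*v + 192*u^2 - 448*u*v - 128*u + 256*v, u + v^2 - 2*v, w}; counting standard monomials gives mu = 9. Corank 1: A-series; mu = 9 gives A_9.

A_{9}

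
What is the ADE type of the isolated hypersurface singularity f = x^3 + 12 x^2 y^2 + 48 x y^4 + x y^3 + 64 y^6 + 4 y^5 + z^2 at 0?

E_{7}

The Hessian of f at 0 has rank 1. Corank 2; j^3 = x^3 is a perfect cube, so E-series; the 4-jet and mu = 7 give E_7.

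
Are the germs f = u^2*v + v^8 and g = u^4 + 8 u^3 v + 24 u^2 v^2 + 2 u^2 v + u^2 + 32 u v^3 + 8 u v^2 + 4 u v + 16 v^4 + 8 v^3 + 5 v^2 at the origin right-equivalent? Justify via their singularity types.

The Hessian of f at 0 is [[0, 0], [0, 0]] with rank 0, so corank 2. A Groebner basis of the Jacobian ideal J(f) in C{u,v} is {u^2/8 + v^7, u^3, u*v}; counting standard monomials gives mu = 9. Corank 2; j^3 = u^2*v has shape L^2 M (L != M), so D-series; mu = 9 gives D_9. The Hessian of g at 0 is [[2, 4], [4, 10]] with rank 2, so corank 0. A Groebner basis of the Jacobian ideal J(g) in C{u,v} is {u, v}; counting standard monomials gives mu = 1. Corank 0: nondegenerate Morse point, so A_1. f is D_9 but g is A_1, hence not right-equivalent.

No.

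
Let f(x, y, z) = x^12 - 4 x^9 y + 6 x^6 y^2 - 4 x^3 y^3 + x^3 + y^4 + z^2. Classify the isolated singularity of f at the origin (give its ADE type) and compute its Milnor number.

Type E_6, Milnor number mu = 6.

The Hessian of f at 0 has rank 1. Corank 2; j^3 = x^3 is a perfect cube, so E-series; the 4-jet and mu = 6 give E_6.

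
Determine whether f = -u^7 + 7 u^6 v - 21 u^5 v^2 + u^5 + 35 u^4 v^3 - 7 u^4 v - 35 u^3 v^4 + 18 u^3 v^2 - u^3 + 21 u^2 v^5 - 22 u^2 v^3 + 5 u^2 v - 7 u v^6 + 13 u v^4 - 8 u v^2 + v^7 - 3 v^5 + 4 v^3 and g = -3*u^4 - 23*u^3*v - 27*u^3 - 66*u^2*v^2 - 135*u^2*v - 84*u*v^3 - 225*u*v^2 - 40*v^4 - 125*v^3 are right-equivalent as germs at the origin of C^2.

No.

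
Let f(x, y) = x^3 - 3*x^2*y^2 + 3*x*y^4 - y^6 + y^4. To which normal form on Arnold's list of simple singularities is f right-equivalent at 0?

E_6

The Hessian of f at 0 has rank 0. Corank 2; j^3 = x^3 is a perfect cube, so E-series; the 4-jet and mu = 6 give E_6.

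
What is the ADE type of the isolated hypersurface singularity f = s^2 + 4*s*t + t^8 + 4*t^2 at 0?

The Hessian of f at 0 is [[2, 4], [4, 8]] with rank 1, so corank 1. A Groebner basis of the Jacobian ideal J(f) in C{s,t} is {t^7, s + 2*t}; counting standard monomials gives mu = 7. Corank 1: A-series; mu = 7 gives A_7.

A7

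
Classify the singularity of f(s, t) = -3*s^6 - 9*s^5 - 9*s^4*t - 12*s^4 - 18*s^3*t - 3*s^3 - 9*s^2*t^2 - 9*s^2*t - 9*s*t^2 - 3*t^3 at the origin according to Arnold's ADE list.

E_6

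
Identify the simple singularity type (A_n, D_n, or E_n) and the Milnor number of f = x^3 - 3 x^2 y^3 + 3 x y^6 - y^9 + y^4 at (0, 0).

The Hessian of f at 0 has rank 0. Corank 2; j^3 = x^3 is a perfect cube, so E-series; the 4-jet and mu = 6 give E_6.

Type E_6, Milnor number mu = 6.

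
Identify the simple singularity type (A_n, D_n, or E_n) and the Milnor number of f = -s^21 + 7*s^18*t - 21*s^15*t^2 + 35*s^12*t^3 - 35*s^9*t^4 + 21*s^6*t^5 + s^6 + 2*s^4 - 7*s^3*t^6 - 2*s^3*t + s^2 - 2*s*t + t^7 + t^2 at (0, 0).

Type A6, Milnor number mu = 6.

The Hessian of f at 0 is [[2, -2], [-2, 2]] with rank 1, so corank 1. A Groebner basis of the Jacobian ideal J(f) in C{s,t} is {s*t + t^4 - t^2, s*t^2 + s/3 - 2*t^3/3 - t/3, s^2 - 2*s*t + t^2}; counting standard monomials gives mu = 6. Corank 1: A-series; mu = 6 gives A_6.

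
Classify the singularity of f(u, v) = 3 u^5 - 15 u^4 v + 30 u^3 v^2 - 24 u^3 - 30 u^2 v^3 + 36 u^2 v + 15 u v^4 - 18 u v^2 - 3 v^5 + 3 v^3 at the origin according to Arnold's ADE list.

E8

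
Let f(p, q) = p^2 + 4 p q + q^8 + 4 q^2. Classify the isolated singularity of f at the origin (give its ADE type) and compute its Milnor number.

The Hessian of f at 0 has rank 1. Corank 1: A-series; mu = 7 gives A_7.

Type A7, Milnor number mu = 7.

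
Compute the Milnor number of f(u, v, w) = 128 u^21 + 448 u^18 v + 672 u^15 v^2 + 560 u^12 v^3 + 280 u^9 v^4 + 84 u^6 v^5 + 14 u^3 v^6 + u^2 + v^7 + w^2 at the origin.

The Hessian of f at 0 is [[2, 0, 0], [0, 0, 0], [0, 0, 2]] with rank 2, so corank 1. A Groebner basis of the Jacobian ideal J(f) in C{u,v,w} is {v^6, u, w}; counting standard monomials gives mu = 6. Corank 1: A-series; mu = 6 gives A_6.

6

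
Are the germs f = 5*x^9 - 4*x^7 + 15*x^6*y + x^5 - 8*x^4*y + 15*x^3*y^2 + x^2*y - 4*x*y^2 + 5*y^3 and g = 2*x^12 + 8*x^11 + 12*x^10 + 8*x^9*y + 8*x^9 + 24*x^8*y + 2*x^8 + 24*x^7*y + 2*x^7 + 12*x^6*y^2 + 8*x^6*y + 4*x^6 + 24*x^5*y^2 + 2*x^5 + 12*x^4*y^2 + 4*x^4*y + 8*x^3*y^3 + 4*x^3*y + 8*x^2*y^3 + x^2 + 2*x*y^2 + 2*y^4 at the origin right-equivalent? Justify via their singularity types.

No.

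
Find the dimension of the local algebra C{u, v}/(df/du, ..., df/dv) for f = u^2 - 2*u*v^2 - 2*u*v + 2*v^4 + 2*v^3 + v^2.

3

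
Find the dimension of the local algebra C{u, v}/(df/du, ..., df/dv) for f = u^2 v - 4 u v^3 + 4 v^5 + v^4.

The Hessian of f at 0 has rank 0. Corank 2; j^3 = u^2*v has shape L^2 M (L != M), so D-series; mu = 5 gives D_5.

5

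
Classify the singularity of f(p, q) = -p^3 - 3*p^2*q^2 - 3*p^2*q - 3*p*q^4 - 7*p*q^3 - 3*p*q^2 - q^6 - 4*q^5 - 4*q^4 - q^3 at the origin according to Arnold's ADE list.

E_7

The Hessian of f at 0 has rank 0. Corank 2; j^3 = -(p + q)^3 is a perfect cube, so E-series; the 4-jet and mu = 7 give E_7.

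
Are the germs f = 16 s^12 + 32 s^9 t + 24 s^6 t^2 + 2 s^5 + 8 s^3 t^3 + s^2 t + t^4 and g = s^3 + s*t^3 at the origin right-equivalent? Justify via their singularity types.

The Hessian of f at 0 is [[0, 0], [0, 0]] with rank 0, so corank 2. A Groebner basis of the Jacobian ideal J(f) in C{s,t} is {s^3, s^2/4 + t^3, s*t}; counting standard monomials gives mu = 5. Corank 2; j^3 = s^2*t has shape L^2 M (L != M), so D-series; mu = 5 gives D_5. The Hessian of g at 0 is [[0, 0], [0, 0]] with rank 0, so corank 2. A Groebner basis of the Jacobian ideal J(g) in C{s,t} is {s^3, s*t^2, 3*s^2 + t^3}; counting standard monomials gives mu = 7. Corank 2; j^3 = s^3 is a perfect cube, so E-series; the 4-jet and mu = 7 give E_7. f is D_5 but g is E_7, hence not right-equivalent.

No.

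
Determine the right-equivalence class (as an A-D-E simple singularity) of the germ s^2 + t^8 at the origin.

A7

The Hessian of f at 0 has rank 1. Corank 1: A-series; mu = 7 gives A_7.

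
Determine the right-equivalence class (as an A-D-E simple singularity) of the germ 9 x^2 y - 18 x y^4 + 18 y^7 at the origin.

D_{8}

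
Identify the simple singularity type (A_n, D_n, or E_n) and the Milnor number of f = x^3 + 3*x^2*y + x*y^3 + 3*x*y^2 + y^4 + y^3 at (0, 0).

Type E_{7}, Milnor number mu = 7.

The Hessian of f at 0 is [[0, 0], [0, 0]] with rank 0, so corank 2. A Groebner basis of the Jacobian ideal J(f) in C{x,y} is {x^3 + 3*x^2*y + 6*x^2 + 12*x*y + 6*y^2, -3*x^2 + x*y^2 - 6*x*y - 3*y^2, 3*x^2 + 6*x*y + y^3 + 3*y^2}; counting standard monomials gives mu = 7. Corank 2; j^3 = (x + y)^3 is a perfect cube, so E-series; the 4-jet and mu = 7 give E_7.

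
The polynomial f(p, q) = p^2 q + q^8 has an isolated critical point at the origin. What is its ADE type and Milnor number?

The Hessian of f at 0 is [[0, 0], [0, 0]] with rank 0, so corank 2. A Groebner basis of the Jacobian ideal J(f) in C{p,q} is {p^2/8 + q^7, p^3, p*q}; counting standard monomials gives mu = 9. Corank 2; j^3 = p^2*q has shape L^2 M (L != M), so D-series; mu = 9 gives D_9.

Type D_9, Milnor number mu = 9.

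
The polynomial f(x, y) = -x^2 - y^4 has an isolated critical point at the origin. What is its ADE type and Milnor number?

Type A_{3}, Milnor number mu = 3.

The Hessian of f at 0 is [[-2, 0], [0, 0]] with rank 1, so corank 1. A Groebner basis of the Jacobian ideal J(f) in C{x,y} is {y^3, x}; counting standard monomials gives mu = 3. Corank 1: A-series; mu = 3 gives A_3.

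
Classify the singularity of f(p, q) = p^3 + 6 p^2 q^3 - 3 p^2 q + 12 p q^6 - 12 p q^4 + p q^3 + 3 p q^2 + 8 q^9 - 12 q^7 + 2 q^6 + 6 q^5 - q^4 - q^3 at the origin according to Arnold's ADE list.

E_7

The Hessian of f at 0 has rank 0. Corank 2; j^3 = (p - q)^3 is a perfect cube, so E-series; the 4-jet and mu = 7 give E_7.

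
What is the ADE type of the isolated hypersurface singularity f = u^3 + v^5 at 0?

E8

The Hessian of f at 0 is [[0, 0], [0, 0]] with rank 0, so corank 2. A Groebner basis of the Jacobian ideal J(f) in C{u,v} is {v^4, u^2}; counting standard monomials gives mu = 8. Corank 2; j^3 = u^3 is a perfect cube, so E-series; the 5-jet and mu = 8 give E_8.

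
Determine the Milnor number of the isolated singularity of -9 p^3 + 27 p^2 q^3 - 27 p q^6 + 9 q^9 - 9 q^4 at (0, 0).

6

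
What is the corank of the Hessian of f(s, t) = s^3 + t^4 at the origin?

2

Hessian at 0 has rank 0.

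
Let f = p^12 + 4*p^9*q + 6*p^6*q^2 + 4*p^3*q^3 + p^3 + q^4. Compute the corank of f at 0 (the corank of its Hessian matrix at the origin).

2

The Hessian at 0 is [[0, 0], [0, 0]] of rank 0; hence corank 2.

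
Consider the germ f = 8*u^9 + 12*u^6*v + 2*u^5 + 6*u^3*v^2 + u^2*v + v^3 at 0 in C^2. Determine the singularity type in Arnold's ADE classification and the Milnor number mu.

Type D_{4}, Milnor number mu = 4.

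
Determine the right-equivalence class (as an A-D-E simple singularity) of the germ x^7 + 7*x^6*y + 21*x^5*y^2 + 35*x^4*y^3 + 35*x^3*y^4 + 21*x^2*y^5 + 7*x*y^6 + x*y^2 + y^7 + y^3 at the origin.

D_8

The Hessian of f at 0 is [[0, 0], [0, 0]] with rank 0, so corank 2. A Groebner basis of the Jacobian ideal J(f) in C{x,y} is {x^6 + y^2/7, y^3, x*y + y^2}; counting standard monomials gives mu = 8. Corank 2; j^3 = y^2*(x + y) has shape L^2 M (L != M), so D-series; mu = 8 gives D_8.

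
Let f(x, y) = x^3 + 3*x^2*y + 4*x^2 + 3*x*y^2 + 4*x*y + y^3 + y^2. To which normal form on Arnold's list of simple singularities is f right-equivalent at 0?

The Hessian of f at 0 is [[8, 4], [4, 2]] with rank 1, so corank 1. A Groebner basis of the Jacobian ideal J(f) in C{x,y} is {y^2, x + y/2}; counting standard monomials gives mu = 2. Corank 1: A-series; mu = 2 gives A_2.

A2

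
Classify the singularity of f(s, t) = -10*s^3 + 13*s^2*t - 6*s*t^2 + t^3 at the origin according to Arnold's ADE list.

D_{4}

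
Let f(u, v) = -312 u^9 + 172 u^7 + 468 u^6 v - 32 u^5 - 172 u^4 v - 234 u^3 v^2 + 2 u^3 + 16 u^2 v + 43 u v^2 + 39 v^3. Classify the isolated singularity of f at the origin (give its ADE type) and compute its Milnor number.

Type D4, Milnor number mu = 4.

The Hessian of f at 0 has rank 0. Corank 2; j^3 = (u + 3*v)*(2*u^2 + 10*u*v + 13*v^2) splits into three distinct lines over C (the quadratic factor has nonzero discriminant), so D_4.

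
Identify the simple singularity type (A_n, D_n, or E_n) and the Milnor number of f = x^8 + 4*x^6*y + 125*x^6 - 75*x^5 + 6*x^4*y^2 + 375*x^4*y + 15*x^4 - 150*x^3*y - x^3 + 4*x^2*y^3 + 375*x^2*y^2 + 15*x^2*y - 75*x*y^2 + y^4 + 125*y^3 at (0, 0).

The Hessian of f at 0 has rank 0. Corank 2; j^3 = -(x - 5*y)^3 is a perfect cube, so E-series; the 4-jet and mu = 6 give E_6.

Type E_6, Milnor number mu = 6.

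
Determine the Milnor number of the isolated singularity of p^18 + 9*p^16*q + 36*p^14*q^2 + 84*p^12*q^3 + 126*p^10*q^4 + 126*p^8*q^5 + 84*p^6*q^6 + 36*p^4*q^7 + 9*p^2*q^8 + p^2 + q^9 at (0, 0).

The Hessian of f at 0 has rank 1. Corank 1: A-series; mu = 8 gives A_8.

8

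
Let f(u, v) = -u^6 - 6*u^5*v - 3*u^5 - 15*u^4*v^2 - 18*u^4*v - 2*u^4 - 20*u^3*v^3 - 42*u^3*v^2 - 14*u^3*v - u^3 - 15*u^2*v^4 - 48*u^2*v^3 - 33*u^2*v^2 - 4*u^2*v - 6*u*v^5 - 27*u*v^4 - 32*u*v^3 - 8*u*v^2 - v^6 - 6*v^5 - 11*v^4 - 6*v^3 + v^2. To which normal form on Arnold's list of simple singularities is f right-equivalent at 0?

A_{2}

The Hessian of f at 0 has rank 1. Corank 1: A-series; mu = 2 gives A_2.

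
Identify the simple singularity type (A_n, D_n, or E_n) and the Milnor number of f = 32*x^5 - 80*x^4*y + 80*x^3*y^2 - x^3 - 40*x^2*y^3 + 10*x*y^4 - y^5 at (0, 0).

Type E_{8}, Milnor number mu = 8.

The Hessian of f at 0 has rank 0. Corank 2; j^3 = -x^3 is a perfect cube, so E-series; the 5-jet and mu = 8 give E_8.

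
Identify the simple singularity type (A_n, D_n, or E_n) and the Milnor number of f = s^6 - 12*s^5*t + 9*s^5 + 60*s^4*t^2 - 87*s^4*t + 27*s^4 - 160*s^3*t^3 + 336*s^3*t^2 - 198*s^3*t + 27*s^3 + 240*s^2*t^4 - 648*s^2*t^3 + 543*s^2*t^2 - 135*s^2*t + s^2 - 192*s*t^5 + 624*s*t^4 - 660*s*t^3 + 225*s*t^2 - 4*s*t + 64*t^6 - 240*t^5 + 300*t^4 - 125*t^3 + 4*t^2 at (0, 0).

Type A_{2}, Milnor number mu = 2.

The Hessian of f at 0 is [[2, -4], [-4, 8]] with rank 1, so corank 1. A Groebner basis of the Jacobian ideal J(f) in C{s,t} is {t^2, s - 2*t}; counting standard monomials gives mu = 2. Corank 1: A-series; mu = 2 gives A_2.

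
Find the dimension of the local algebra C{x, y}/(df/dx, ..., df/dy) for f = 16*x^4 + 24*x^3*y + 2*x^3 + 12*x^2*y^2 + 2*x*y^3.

7

The Hessian of f at 0 is [[0, 0], [0, 0]] with rank 0, so corank 2. A Groebner basis of the Jacobian ideal J(f) in C{x,y} is {3*x^2/4 + y^4 + y^3/4, x^3, x^2*y - x^2/4 - y^3/12, x^2 + x*y^2 + y^3/3}; counting standard monomials gives mu = 7. Corank 2; j^3 = 2*x^3 is a perfect cube, so E-series; the 4-jet and mu = 7 give E_7.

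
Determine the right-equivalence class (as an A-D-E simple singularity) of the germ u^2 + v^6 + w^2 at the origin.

A_{5}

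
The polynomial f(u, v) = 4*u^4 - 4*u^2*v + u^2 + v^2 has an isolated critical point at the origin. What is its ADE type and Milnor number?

The Hessian of f at 0 has rank 2. Corank 0: nondegenerate Morse point, so A_1.

Type A_{1}, Milnor number mu = 1.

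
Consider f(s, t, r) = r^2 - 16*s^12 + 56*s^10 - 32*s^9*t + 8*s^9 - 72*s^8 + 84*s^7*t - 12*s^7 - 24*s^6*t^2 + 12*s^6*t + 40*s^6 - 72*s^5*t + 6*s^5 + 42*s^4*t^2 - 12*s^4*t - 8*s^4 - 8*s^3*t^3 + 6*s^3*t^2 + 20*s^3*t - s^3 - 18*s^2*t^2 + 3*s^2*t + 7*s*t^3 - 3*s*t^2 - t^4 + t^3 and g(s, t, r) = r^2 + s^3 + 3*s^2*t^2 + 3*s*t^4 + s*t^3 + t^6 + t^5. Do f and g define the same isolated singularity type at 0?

Yes.

The Hessian of f at 0 has rank 1. Corank 2; j^3 = -(s - t)^3 is a perfect cube, so E-series; the 4-jet and mu = 7 give E_7. The Hessian of g at 0 has rank 1. Corank 2; j^3 = s^3 is a perfect cube, so E-series; the 4-jet and mu = 7 give E_7. Both have type E_7, hence right-equivalent.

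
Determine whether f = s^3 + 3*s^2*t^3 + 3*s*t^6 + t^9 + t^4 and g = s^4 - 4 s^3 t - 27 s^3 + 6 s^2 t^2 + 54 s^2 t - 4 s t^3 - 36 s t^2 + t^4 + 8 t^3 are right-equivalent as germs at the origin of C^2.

Yes.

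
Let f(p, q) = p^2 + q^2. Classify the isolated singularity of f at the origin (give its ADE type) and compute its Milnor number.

Type A_{1}, Milnor number mu = 1.

The Hessian of f at 0 is [[2, 0], [0, 2]] with rank 2, so corank 0. A Groebner basis of the Jacobian ideal J(f) in C{p,q} is {p, q}; counting standard monomials gives mu = 1. Corank 0: nondegenerate Morse point, so A_1.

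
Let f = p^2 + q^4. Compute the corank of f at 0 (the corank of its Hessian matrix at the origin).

1

Hessian at 0 has rank 1.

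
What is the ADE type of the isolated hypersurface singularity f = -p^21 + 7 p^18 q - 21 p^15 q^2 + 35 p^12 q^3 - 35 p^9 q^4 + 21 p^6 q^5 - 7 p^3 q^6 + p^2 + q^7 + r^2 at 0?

The Hessian of f at 0 has rank 2. Corank 1: A-series; mu = 6 gives A_6.

A_{6}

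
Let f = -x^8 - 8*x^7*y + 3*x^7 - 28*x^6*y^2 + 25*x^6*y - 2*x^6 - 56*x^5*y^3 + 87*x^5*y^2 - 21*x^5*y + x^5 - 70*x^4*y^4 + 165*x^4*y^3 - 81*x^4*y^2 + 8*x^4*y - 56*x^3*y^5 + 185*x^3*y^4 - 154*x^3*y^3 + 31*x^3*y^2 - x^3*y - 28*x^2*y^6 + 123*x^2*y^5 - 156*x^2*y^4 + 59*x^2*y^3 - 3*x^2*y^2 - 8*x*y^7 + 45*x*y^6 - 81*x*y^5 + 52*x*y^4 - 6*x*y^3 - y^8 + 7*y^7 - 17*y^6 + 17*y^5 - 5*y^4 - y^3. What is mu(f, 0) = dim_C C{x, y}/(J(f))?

The Hessian of f at 0 has rank 0. Corank 2; j^3 = -y^3 is a perfect cube, so E-series; the 4-jet and mu = 7 give E_7.

7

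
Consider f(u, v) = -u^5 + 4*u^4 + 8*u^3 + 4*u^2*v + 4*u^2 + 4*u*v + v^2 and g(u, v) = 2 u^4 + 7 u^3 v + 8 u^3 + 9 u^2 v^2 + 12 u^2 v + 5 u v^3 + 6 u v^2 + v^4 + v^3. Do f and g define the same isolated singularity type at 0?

No.

The Hessian of f at 0 has rank 1. Corank 1: A-series; mu = 4 gives A_4. The Hessian of g at 0 has rank 0. Corank 2; j^3 = (2*u + v)^3 is a perfect cube, so E-series; the 4-jet and mu = 7 give E_7. f is A_4 but g is E_7, hence not right-equivalent.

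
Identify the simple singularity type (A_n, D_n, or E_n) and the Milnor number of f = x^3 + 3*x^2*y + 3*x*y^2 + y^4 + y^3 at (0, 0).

The Hessian of f at 0 is [[0, 0], [0, 0]] with rank 0, so corank 2. A Groebner basis of the Jacobian ideal J(f) in C{x,y} is {y^3, x^2 + 2*x*y + y^2}; counting standard monomials gives mu = 6. Corank 2; j^3 = (x + y)^3 is a perfect cube, so E-series; the 4-jet and mu = 6 give E_6.

Type E_{6}, Milnor number mu = 6.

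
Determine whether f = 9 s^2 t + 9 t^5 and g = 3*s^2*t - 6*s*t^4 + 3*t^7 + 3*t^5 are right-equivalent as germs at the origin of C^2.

Yes.

The Hessian of f at 0 has rank 0. Corank 2; j^3 = 9*s^2*t has shape L^2 M (L != M), so D-series; mu = 6 gives D_6. The Hessian of g at 0 has rank 0. Corank 2; j^3 = 3*s^2*t has shape L^2 M (L != M), so D-series; mu = 6 gives D_6. Both have type D_6, hence right-equivalent.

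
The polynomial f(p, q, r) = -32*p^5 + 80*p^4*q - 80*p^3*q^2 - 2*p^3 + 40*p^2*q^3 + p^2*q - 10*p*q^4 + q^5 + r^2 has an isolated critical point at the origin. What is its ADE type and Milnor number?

The Hessian of f at 0 has rank 1. Corank 2; j^3 = -p^2*(2*p - q) has shape L^2 M (L != M), so D-series; mu = 6 gives D_6.

Type D_6, Milnor number mu = 6.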